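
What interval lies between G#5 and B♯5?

major third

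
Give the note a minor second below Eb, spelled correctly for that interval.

E down a major second is D, so the target letter is D.
From Eb, a minor second is 1 semitone down: D.

D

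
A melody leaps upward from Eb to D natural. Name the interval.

major seventh

The letter names run E→D, a span of 6 letter steps, so the interval is some kind of seventh.
Eb to D is 11 semitones. A major seventh is 11, so 11 makes it major.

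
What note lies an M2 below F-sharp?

E

A second below F lands on the letter E.
A major second spans 2 semitones, so F# moves to pitch class 4. On the letter E that is E.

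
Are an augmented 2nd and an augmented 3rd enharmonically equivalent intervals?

No

An augmented second spans 3 semitones; an augmented third spans 5.
The spans differ, so they are not enharmonic equivalents.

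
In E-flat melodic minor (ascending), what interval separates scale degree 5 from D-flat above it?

minor third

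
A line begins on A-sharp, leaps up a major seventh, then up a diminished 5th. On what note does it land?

D#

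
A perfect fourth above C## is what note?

F##

C up a perfect fourth is F, so the target letter is F.
From C##, a perfect fourth is 5 semitones up: F##.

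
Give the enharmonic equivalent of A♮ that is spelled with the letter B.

Plain B sits 2 semitones above A, so on the letter B the same pitch needs a double flat: Bbb.

Bbb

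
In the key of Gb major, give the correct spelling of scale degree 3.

Bb

The Gb major scale runs Gb Ab Bb Cb Db Eb F.
Degree 3 is Bb.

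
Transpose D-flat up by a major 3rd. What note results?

A third above D lands on the letter F.
A major third spans 4 semitones, so Db moves to pitch class 5. On the letter F that is F.

F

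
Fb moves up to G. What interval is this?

The letter names run F→G, a span of 1 letter step, so the interval is some kind of second.
Fb to G is 3 semitones. A major second is 2, so 3 makes it augmented.

augmented second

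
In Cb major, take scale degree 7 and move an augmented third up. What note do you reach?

D#

Scale degree 7 of Cb major is Bb.
An augmented third (5 semitones) above Bb lands on the letter D, giving D#.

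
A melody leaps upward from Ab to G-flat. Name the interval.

minor seventh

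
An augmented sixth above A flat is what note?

A sixth above A lands on the letter F.
An augmented sixth spans 10 semitones, so Ab moves to pitch class 6. On the letter F that is F#.

F#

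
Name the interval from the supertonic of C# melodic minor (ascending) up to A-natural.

diminished fifth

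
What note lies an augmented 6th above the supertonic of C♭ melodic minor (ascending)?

B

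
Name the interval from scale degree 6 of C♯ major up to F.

Scale degree 6 of C# major is A#.
A# up to F: letters A→F make it a sixth; 7 semitones makes it diminished.

diminished sixth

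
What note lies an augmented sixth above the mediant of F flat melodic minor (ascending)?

F

The mediant of Fb melodic minor (ascending) is Abb.
An augmented sixth (10 semitones) above Abb lands on the letter F, giving F.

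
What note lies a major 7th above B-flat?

A seventh above B lands on the letter A.
A major seventh spans 11 semitones, so Bb moves to pitch class 9. On the letter A that is A.

A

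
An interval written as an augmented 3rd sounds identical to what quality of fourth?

An augmented third spans 5 semitones.
A fourth spanning 5 semitones is perfect (the perfect fourth is 5).

perfect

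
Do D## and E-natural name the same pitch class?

Yes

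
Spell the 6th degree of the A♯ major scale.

The A# major scale runs A# B# C## D# E# F## G##.
Degree 6 is F##.

F##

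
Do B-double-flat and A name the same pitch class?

Yes

Bbb = pitch class 9 and A = pitch class 9 — the same pitch class, so they are enharmonic equivalents.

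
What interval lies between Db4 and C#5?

augmented seventh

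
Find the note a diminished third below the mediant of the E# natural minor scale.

E##

The mediant of E# natural minor is G#.
A diminished third (2 semitones) below G# lands on the letter E, giving E##.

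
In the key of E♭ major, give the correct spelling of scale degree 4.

Degree 4 takes the letter 3 steps above E, which is A.
In major, degree 4 sits 5 semitones above the tonic. Eb + 5 semitones is pitch class 8, spelled on A as Ab.

Ab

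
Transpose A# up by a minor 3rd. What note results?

A third above A lands on the letter C.
A minor third spans 3 semitones, so A# moves to pitch class 1. On the letter C that is C#.

C#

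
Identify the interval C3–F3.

perfect fourth

Counting letters C–D–E–F gives a fourth.
C→F = 5 semitones, exactly the perfect fourth.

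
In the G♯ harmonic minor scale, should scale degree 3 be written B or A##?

B

Each scale degree takes a distinct letter name. Degree 3 of a scale on G must use the letter B.
B and A## are enharmonically the same pitch, but only B uses the letter B, so it is the correct spelling here.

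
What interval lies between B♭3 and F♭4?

The letter names run B→F, a span of 4 letter steps, so the interval is some kind of fifth.
Bb to Fb is 6 semitones. A perfect fifth is 7, so 6 makes it diminished.

diminished fifth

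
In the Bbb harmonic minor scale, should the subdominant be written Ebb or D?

Ebb

Each scale degree takes a distinct letter name. Degree 4 of a scale on B must use the letter E.
Ebb and D are enharmonically the same pitch, but only Ebb uses the letter E, so it is the correct spelling here.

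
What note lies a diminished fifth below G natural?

C#

G down a perfect fifth is C, so the target letter is C.
From G, a diminished fifth is 6 semitones down: C#.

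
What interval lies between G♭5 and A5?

augmented second

Counting letters G–A gives a second.
Gb→A = 3 semitones, 1 wider than the major second (2), so augmented.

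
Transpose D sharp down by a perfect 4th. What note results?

A fourth below D lands on the letter A.
A perfect fourth spans 5 semitones, so D# moves to pitch class 10. On the letter A that is A#.

A#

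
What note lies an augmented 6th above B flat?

B up a major sixth is G#, so the target letter is G.
From Bb, an augmented sixth is 10 semitones up: G#.

G#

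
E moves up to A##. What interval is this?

Counting letters E–F–G–A gives a fourth.
E→A## = 7 semitones, 2 wider than the perfect fourth (5), so doubly augmented.

doubly augmented fourth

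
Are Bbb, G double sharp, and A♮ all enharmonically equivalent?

Yes

Bbb = pitch class 9 and G## = pitch class 9 and A = pitch class 9 — the same pitch class, so they are enharmonic equivalents.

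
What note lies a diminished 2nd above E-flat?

Fbb

A second above E lands on the letter F.
A diminished second spans 0 semitones, so Eb moves to pitch class 3. On the letter F that is Fbb.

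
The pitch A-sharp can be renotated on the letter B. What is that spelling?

Bb

Plain B sits 1 semitone above A#, so on the letter B the same pitch needs a flat: Bb.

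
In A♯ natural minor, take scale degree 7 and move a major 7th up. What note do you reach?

Scale degree 7 of A# natural minor is G#.
A major seventh (11 semitones) above G# lands on the letter F, giving F##.

F##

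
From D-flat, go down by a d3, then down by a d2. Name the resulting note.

A##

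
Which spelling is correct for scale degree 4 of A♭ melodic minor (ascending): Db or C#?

Each scale degree takes a distinct letter name. Degree 4 of a scale on A must use the letter D.
Db and C# are enharmonically the same pitch, but only Db uses the letter D, so it is the correct spelling here.

Db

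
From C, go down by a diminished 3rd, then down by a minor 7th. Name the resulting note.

B#

A diminished third down from C is A# (letter A, 2 semitones down).
A minor seventh down from A# is B# (letter B, 10 semitones down).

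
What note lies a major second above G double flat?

Abb

G up a major second is A, so the target letter is A.
From Gbb, a major second is 2 semitones up: Abb.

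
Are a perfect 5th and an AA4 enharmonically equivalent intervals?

Yes

A perfect fifth spans 7 semitones; a doubly augmented fourth spans 7.
They are enharmonically equivalent.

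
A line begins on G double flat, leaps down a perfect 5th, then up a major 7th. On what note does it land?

A perfect fifth down from Gbb is Cbb (letter C, 7 semitones down).
A major seventh up from Cbb is Bbb (letter B, 11 semitones up).

Bbb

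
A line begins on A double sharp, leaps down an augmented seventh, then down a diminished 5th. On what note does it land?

An augmented seventh down from A## is B (letter B, 12 semitones down).
A diminished fifth down from B is E# (letter E, 6 semitones down).

E#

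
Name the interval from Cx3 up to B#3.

The letter names run C→B, a span of 6 letter steps, so the interval is some kind of seventh.
C## to B# is 10 semitones. A major seventh is 11, so 10 makes it minor.

minor seventh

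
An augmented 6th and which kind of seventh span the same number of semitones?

An augmented sixth spans 10 semitones.
A seventh spanning 10 semitones is minor (the major seventh is 11).

minor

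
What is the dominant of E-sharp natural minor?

The E# natural minor scale runs E# F## G# A# B# C# D#.
Degree 5 is B#.

B#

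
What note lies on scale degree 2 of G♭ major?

Ab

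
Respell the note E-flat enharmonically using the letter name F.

Fbb

Eb is pitch class 3. The letter F alone is pitch class 5.
To reach pitch class 3 from F requires an offset of -2 semitones, i.e. double flat: Fbb.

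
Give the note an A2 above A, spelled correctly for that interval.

A up a major second is B, so the target letter is B.
From A, an augmented second is 3 semitones up: B#.

B#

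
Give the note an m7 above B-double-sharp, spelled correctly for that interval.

A seventh above B lands on the letter A.
A minor seventh spans 10 semitones, so B## moves to pitch class 11. On the letter A that is A##.

A##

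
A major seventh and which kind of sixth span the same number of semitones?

A major seventh spans 11 semitones.
A sixth spanning 11 semitones is doubly augmented (the major sixth is 9).

doubly augmented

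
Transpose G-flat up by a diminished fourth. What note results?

Cbb

G up a perfect fourth is C, so the target letter is C.
From Gb, a diminished fourth is 4 semitones up: Cbb.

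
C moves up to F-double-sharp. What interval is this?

The letter names run C→F, a span of 3 letter steps, so the interval is some kind of fourth.
C to F## is 7 semitones. A perfect fourth is 5, so 7 makes it doubly augmented.

doubly augmented fourth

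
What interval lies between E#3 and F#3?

minor second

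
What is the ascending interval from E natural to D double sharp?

Counting letters E–F–G–A–B–C–D gives a seventh.
E→D## = 12 semitones, 1 wider than the major seventh (11), so augmented.

augmented seventh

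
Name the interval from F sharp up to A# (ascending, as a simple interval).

Counting letters F–G–A gives a third.
F#→A# = 4 semitones, exactly the major third.

major third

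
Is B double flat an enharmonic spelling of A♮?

Yes

Bbb is pitch class 9; A is pitch class 9.
All spellings map to pitch class 9, so they are enharmonically equivalent.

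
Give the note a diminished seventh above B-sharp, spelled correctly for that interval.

A

B up a major seventh is A#, so the target letter is A.
From B#, a diminished seventh is 9 semitones up: A.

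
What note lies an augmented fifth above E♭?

B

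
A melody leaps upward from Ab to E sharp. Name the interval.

Counting letters A–B–C–D–E gives a fifth.
Ab→E# = 9 semitones, 2 wider than the perfect fifth (7), so doubly augmented.

doubly augmented fifth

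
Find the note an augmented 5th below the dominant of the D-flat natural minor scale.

Dbb

The dominant of Db natural minor is Ab.
An augmented fifth (8 semitones) below Ab lands on the letter D, giving Dbb.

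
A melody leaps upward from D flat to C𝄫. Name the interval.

diminished seventh

Counting letters D–E–F–G–A–B–C gives a seventh.
Db→Cbb = 9 semitones, 2 narrower than the major seventh (11), so diminished.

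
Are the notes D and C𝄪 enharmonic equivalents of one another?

Yes

D is pitch class 2; C## is pitch class 2.
All spellings map to pitch class 2, so they are enharmonically equivalent.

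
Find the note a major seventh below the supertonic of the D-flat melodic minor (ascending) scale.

The supertonic of Db melodic minor (ascending) is Eb.
A major seventh (11 semitones) below Eb lands on the letter F, giving Fb.

Fb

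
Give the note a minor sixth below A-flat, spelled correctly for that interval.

C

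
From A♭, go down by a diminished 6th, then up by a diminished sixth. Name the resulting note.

A diminished sixth down from Ab is C# (letter C, 7 semitones down).
A diminished sixth up from C# is Ab (letter A, 7 semitones up).

Ab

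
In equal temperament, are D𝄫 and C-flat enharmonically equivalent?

No

Two spellings are enharmonically equivalent only if they share a pitch class.
Here Dbb → 0, Cb → 11; 0 ≠ 11, so they are not.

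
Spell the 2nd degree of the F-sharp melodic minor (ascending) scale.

Degree 2 takes the letter 1 step above F, which is G.
In melodic minor (ascending), degree 2 sits 2 semitones above the tonic. F# + 2 semitones is pitch class 8, spelled on G as G#.

G#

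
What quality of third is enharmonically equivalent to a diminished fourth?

major

A diminished fourth spans 4 semitones.
A third spanning 4 semitones is major (the major third is 4).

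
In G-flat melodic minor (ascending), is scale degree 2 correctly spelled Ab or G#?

Ab

Each scale degree takes a distinct letter name. Degree 2 of a scale on G must use the letter A.
Ab and G# are enharmonically the same pitch, but only Ab uses the letter A, so it is the correct spelling here.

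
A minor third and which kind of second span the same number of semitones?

A minor third spans 3 semitones.
A second spanning 3 semitones is augmented (the major second is 2).

augmented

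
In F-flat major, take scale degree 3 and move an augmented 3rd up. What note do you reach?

C#

Scale degree 3 of Fb major is Ab.
An augmented third (5 semitones) above Ab lands on the letter C, giving C#.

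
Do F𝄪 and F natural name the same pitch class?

No

F## is pitch class 7; F is pitch class 5.
The pitch classes differ (7 vs. 5), so they are not enharmonic equivalents.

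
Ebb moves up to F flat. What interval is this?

major second

Counting letters E–F gives a second.
Ebb→Fb = 2 semitones, exactly the major second.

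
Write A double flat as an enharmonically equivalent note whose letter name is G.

G

Abb is pitch class 7. The letter G alone is pitch class 7.
Pitch class 7 on G needs no accidental: G.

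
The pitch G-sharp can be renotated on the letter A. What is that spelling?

G# is pitch class 8. The letter A alone is pitch class 9.
To reach pitch class 8 from A requires an offset of -1 semitone, i.e. flat: Ab.

Ab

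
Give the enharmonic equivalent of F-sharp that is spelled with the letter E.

Plain E sits 2 semitones below F#, so on the letter E the same pitch needs a double sharp: E##.

E##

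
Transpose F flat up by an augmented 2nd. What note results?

A second above F lands on the letter G.
An augmented second spans 3 semitones, so Fb moves to pitch class 7. On the letter G that is G.

G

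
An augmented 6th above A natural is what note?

F##

A sixth above A lands on the letter F.
An augmented sixth spans 10 semitones, so A moves to pitch class 7. On the letter F that is F##.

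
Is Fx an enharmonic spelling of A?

Two spellings are enharmonically equivalent only if they share a pitch class.
Here F## → 7, A → 9; 7 ≠ 9, so they are not.

No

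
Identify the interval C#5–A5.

Counting letters C–D–E–F–G–A gives a sixth.
C#→A = 8 semitones, 1 narrower than the major sixth (9), so minor.

minor sixth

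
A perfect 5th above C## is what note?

C up a perfect fifth is G, so the target letter is G.
From C##, a perfect fifth is 7 semitones up: G##.

G##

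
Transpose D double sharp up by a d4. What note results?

G#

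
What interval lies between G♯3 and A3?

Counting letters G–A gives a second.
G#→A = 1 semitone, 1 narrower than the major second (2), so minor.

minor second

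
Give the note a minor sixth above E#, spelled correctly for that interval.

C#

A sixth above E lands on the letter C.
A minor sixth spans 8 semitones, so E# moves to pitch class 1. On the letter C that is C#.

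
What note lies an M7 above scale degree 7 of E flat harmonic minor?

Scale degree 7 of Eb harmonic minor is D.
A major seventh (11 semitones) above D lands on the letter C, giving C#.

C#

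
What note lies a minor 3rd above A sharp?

A third above A lands on the letter C.
A minor third spans 3 semitones, so A# moves to pitch class 1. On the letter C that is C#.

C#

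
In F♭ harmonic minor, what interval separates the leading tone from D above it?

major seventh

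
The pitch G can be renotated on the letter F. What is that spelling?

Plain F sits 2 semitones below G, so on the letter F the same pitch needs a double sharp: F##.

F##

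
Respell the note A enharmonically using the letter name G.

A is pitch class 9. The letter G alone is pitch class 7.
To reach pitch class 9 from G requires an offset of +2 semitones, i.e. double sharp: G##.

G##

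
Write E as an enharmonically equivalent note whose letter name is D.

E is pitch class 4. The letter D alone is pitch class 2.
To reach pitch class 4 from D requires an offset of +2 semitones, i.e. double sharp: D##.

D##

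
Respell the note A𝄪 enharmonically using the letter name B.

Plain B sits at the same pitch as A##, so on the letter B the same pitch needs a natural: B.

B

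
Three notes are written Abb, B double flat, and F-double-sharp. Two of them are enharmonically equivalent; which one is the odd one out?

In 12-tone equal temperament, enharmonic equivalents share a pitch class. Abb is pitch class 7; Bbb is pitch class 9; F## is pitch class 7.
Abb and F## share pitch class 7, while Bbb is pitch class 9.

Bbb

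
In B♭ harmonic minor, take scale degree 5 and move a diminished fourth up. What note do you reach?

Scale degree 5 of Bb harmonic minor is F.
A diminished fourth (4 semitones) above F lands on the letter B, giving Bbb.

Bbb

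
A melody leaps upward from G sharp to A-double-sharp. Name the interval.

augmented second

Counting letters G–A gives a second.
G#→A## = 3 semitones, 1 wider than the major second (2), so augmented.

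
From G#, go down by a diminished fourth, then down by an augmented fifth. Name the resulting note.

A diminished fourth down from G# is D## (letter D, 4 semitones down).
An augmented fifth down from D## is G# (letter G, 8 semitones down).

G#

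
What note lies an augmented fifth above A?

E#

A fifth above A lands on the letter E.
An augmented fifth spans 8 semitones, so A moves to pitch class 5. On the letter E that is E#.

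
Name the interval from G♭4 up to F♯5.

augmented seventh

The letter names run G→F, a span of 6 letter steps, so the interval is some kind of seventh.
Gb to F# is 12 semitones. A major seventh is 11, so 12 makes it augmented.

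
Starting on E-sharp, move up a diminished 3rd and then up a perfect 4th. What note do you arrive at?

A diminished third up from E# is G (letter G, 2 semitones up).
A perfect fourth up from G is C (letter C, 5 semitones up).

C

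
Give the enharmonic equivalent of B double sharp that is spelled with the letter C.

C#

Plain C sits 1 semitone below B##, so on the letter C the same pitch needs a sharp: C#.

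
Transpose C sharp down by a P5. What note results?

F#

C down a perfect fifth is F, so the target letter is F.
From C#, a perfect fifth is 7 semitones down: F#.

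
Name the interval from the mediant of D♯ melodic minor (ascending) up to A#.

major third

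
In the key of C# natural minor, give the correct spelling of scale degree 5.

Degree 5 takes the letter 4 steps above C, which is G.
In natural minor, degree 5 sits 7 semitones above the tonic. C# + 7 semitones is pitch class 8, spelled on G as G#.

G#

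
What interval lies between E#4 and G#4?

The letter names run E→G, a span of 2 letter steps, so the interval is some kind of third.
E# to G# is 3 semitones. A major third is 4, so 3 makes it minor.

minor third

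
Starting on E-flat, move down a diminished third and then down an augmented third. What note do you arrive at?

Ab

A diminished third down from Eb is C# (letter C, 2 semitones down).
An augmented third down from C# is Ab (letter A, 5 semitones down).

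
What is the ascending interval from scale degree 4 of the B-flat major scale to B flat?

perfect fifth

Scale degree 4 of Bb major is Eb.
Eb up to Bb: letters E→B make it a fifth; 7 semitones makes it perfect.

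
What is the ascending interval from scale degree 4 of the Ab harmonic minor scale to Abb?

Scale degree 4 of Ab harmonic minor is Db.
Db up to Abb: letters D→A make it a fifth; 6 semitones makes it diminished.

diminished fifth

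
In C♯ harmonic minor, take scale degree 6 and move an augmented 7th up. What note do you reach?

Scale degree 6 of C# harmonic minor is A.
An augmented seventh (12 semitones) above A lands on the letter G, giving G##.

G##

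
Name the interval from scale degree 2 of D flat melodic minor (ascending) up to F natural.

Scale degree 2 of Db melodic minor (ascending) is Eb.
Eb up to F: letters E→F make it a second; 2 semitones makes it major.

major second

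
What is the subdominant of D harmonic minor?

Degree 4 takes the letter 3 steps above D, which is G.
In harmonic minor, degree 4 sits 5 semitones above the tonic. D + 5 semitones is pitch class 7, spelled on G as G.

G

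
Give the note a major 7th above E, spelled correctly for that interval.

D#

E up a major seventh is D#, so the target letter is D.
From E, a major seventh is 11 semitones up: D#.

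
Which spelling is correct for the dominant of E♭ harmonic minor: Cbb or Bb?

Bb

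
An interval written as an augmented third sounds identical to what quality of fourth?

An augmented third spans 5 semitones.
A fourth spanning 5 semitones is perfect (the perfect fourth is 5).

perfect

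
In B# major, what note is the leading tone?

The B# major scale runs B# C## D## E# F## G## A##.
Degree 7 is A##.

A##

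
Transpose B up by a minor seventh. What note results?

A seventh above B lands on the letter A.
A minor seventh spans 10 semitones, so B moves to pitch class 9. On the letter A that is A.

A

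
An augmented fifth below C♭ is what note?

Fbb

C down a perfect fifth is F, so the target letter is F.
From Cb, an augmented fifth is 8 semitones down: Fbb.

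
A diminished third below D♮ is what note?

D down a major third is Bb, so the target letter is B.
From D, a diminished third is 2 semitones down: B#.

B#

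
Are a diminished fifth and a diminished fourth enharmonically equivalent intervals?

No

A diminished fifth spans 6 semitones; a diminished fourth spans 4.
The spans differ, so they are not enharmonic equivalents.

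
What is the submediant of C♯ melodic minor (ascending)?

The C# melodic minor (ascending) scale runs C# D# E F# G# A# B#.
Degree 6 is A#.

A#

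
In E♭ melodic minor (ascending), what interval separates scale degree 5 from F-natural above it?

perfect fifth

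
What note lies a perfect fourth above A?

A fourth above A lands on the letter D.
A perfect fourth spans 5 semitones, so A moves to pitch class 2. On the letter D that is D.

D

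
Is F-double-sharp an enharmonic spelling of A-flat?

F## is pitch class 7; Ab is pitch class 8.
The pitch classes differ (7 vs. 8), so they are not enharmonic equivalents.

No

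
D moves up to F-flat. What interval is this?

diminished third

Counting letters D–E–F gives a third.
D→Fb = 2 semitones, 2 narrower than the major third (4), so diminished.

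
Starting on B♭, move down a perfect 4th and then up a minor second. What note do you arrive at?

A perfect fourth down from Bb is F (letter F, 5 semitones down).
A minor second up from F is Gb (letter G, 1 semitone up).

Gb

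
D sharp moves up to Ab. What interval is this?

The letter names run D→A, a span of 4 letter steps, so the interval is some kind of fifth.
D# to Ab is 5 semitones. A perfect fifth is 7, so 5 makes it doubly diminished.

doubly diminished fifth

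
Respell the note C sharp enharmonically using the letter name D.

Plain D sits 1 semitone above C#, so on the letter D the same pitch needs a flat: Db.

Db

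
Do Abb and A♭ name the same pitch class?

Abb is pitch class 7; Ab is pitch class 8.
The pitch classes differ (7 vs. 8), so they are not enharmonic equivalents.

No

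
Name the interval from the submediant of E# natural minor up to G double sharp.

augmented fifth

The submediant of E# natural minor is C#.
C# up to G##: letters C→G make it a fifth; 8 semitones makes it augmented.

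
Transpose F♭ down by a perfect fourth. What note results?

F down a perfect fourth is C, so the target letter is C.
From Fb, a perfect fourth is 5 semitones down: Cb.

Cb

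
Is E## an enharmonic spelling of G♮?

E## is pitch class 6; G is pitch class 7.
The pitch classes differ (6 vs. 7), so they are not enharmonic equivalents.

No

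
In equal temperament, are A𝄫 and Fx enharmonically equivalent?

Yes

Abb is pitch class 7; F## is pitch class 7.
All spellings map to pitch class 7, so they are enharmonically equivalent.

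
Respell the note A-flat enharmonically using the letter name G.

G#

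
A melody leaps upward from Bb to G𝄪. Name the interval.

doubly augmented sixth

Counting letters B–C–D–E–F–G gives a sixth.
Bb→G## = 11 semitones, 2 wider than the major sixth (9), so doubly augmented.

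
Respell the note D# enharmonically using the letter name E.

D# is pitch class 3. The letter E alone is pitch class 4.
To reach pitch class 3 from E requires an offset of -1 semitone, i.e. flat: Eb.

Eb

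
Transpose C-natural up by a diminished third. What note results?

A third above C lands on the letter E.
A diminished third spans 2 semitones, so C moves to pitch class 2. On the letter E that is Ebb.

Ebb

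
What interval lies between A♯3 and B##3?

augmented second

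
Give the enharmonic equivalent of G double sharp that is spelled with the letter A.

A

Plain A sits at the same pitch as G##, so on the letter A the same pitch needs a natural: A.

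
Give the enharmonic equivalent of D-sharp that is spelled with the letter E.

Eb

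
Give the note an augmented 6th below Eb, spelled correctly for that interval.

A sixth below E lands on the letter G.
An augmented sixth spans 10 semitones, so Eb moves to pitch class 5. On the letter G that is Gbb.

Gbb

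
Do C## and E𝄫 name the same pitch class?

Yes

C## = pitch class 2 and Ebb = pitch class 2 — the same pitch class, so they are enharmonic equivalents.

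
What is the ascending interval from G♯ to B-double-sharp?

Counting letters G–A–B gives a third.
G#→B## = 5 semitones, 1 wider than the major third (4), so augmented.

augmented third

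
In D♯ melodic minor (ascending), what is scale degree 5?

Degree 5 takes the letter 4 steps above D, which is A.
In melodic minor (ascending), degree 5 sits 7 semitones above the tonic. D# + 7 semitones is pitch class 10, spelled on A as A#.

A#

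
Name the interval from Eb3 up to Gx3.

doubly augmented third

Counting letters E–F–G gives a third.
Eb→G## = 6 semitones, 2 wider than the major third (4), so doubly augmented.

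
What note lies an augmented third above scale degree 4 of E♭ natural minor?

C#

Scale degree 4 of Eb natural minor is Ab.
An augmented third (5 semitones) above Ab lands on the letter C, giving C#.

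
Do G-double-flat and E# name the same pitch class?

Yes

Gbb is pitch class 5; E# is pitch class 5.
All spellings map to pitch class 5, so they are enharmonically equivalent.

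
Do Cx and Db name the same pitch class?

C## is pitch class 2; Db is pitch class 1.
The pitch classes differ (2 vs. 1), so they are not enharmonic equivalents.

No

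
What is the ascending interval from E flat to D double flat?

diminished seventh

Counting letters E–F–G–A–B–C–D gives a seventh.
Eb→Dbb = 9 semitones, 2 narrower than the major seventh (11), so diminished.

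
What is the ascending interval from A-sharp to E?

diminished fifth

Counting letters A–B–C–D–E gives a fifth.
A#→E = 6 semitones, 1 narrower than the perfect fifth (7), so diminished.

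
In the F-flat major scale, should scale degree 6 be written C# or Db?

Db

Each scale degree takes a distinct letter name. Degree 6 of a scale on F must use the letter D.
Db and C# are enharmonically the same pitch, but only Db uses the letter D, so it is the correct spelling here.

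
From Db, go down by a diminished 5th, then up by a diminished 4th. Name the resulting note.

Cb

A diminished fifth down from Db is G (letter G, 6 semitones down).
A diminished fourth up from G is Cb (letter C, 4 semitones up).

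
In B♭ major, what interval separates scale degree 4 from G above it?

major third

Scale degree 4 of Bb major is Eb.
Eb up to G: letters E→G make it a third; 4 semitones makes it major.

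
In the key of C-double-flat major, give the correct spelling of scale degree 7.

Bbb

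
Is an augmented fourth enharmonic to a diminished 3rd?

An augmented fourth spans 6 semitones; a diminished third spans 2.
The spans differ, so they are not enharmonic equivalents.

No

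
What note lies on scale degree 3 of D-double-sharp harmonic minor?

F##

Degree 3 takes the letter 2 steps above D, which is F.
In harmonic minor, degree 3 sits 3 semitones above the tonic. D## + 3 semitones is pitch class 7, spelled on F as F##.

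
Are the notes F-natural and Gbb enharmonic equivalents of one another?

F = pitch class 5 and Gbb = pitch class 5 — the same pitch class, so they are enharmonic equivalents.

Yes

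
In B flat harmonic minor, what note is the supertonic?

C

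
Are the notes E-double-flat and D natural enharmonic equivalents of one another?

Yes

Ebb is pitch class 2; D is pitch class 2.
All spellings map to pitch class 2, so they are enharmonically equivalent.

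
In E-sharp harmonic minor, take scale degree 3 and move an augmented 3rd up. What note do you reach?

B##

Scale degree 3 of E# harmonic minor is G#.
An augmented third (5 semitones) above G# lands on the letter B, giving B##.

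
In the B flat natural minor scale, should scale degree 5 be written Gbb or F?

F

Each scale degree takes a distinct letter name. Degree 5 of a scale on B must use the letter F.
F and Gbb are enharmonically the same pitch, but only F uses the letter F, so it is the correct spelling here.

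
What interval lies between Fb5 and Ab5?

The letter names run F→A, a span of 2 letter steps, so the interval is some kind of third.
Fb to Ab is 4 semitones. A major third is 4, so 4 makes it major.

major third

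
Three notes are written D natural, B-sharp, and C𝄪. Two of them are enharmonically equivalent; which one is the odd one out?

B#

In 12-tone equal temperament, enharmonic equivalents share a pitch class. D is pitch class 2; B# is pitch class 0; C## is pitch class 2.
D and C## share pitch class 2, while B# is pitch class 0.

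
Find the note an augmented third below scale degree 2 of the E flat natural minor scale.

Dbb

Scale degree 2 of Eb natural minor is F.
An augmented third (5 semitones) below F lands on the letter D, giving Dbb.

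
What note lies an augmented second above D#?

E##

A second above D lands on the letter E.
An augmented second spans 3 semitones, so D# moves to pitch class 6. On the letter E that is E##.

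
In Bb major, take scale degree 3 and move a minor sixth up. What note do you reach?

Bb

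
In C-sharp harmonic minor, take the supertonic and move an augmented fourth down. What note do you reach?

A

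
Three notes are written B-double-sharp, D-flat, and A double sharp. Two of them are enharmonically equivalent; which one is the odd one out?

A##

In 12-tone equal temperament, enharmonic equivalents share a pitch class. B## is pitch class 1; Db is pitch class 1; A## is pitch class 11.
B## and Db share pitch class 1, while A## is pitch class 11.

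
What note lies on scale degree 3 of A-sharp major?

C##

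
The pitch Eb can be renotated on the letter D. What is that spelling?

D#

Eb is pitch class 3. The letter D alone is pitch class 2.
To reach pitch class 3 from D requires an offset of +1 semitone, i.e. sharp: D#.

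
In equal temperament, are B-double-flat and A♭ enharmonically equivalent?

No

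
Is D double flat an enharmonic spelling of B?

Dbb is pitch class 0; B is pitch class 11.
The pitch classes differ (0 vs. 11), so they are not enharmonic equivalents.

No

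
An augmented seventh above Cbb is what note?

A seventh above C lands on the letter B.
An augmented seventh spans 12 semitones, so Cbb moves to pitch class 10. On the letter B that is Bb.

Bb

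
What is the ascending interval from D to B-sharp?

augmented sixth

The letter names run D→B, a span of 5 letter steps, so the interval is some kind of sixth.
D to B# is 10 semitones. A major sixth is 9, so 10 makes it augmented.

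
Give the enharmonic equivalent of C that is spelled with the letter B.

Plain B sits 1 semitone below C, so on the letter B the same pitch needs a sharp: B#.

B#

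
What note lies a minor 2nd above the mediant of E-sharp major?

The mediant of E# major is G##.
A minor second (1 semitone) above G## lands on the letter A, giving A#.

A#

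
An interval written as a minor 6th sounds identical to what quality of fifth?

augmented

A minor sixth spans 8 semitones.
A fifth spanning 8 semitones is augmented (the perfect fifth is 7).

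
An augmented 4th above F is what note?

F up a perfect fourth is Bb, so the target letter is B.
From F, an augmented fourth is 6 semitones up: B.

B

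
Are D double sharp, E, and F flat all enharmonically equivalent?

D## is pitch class 4; E is pitch class 4; Fb is pitch class 4.
All spellings map to pitch class 4, so they are enharmonically equivalent.

Yes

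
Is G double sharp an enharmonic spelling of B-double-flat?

Yes

G## = pitch class 9 and Bbb = pitch class 9 — the same pitch class, so they are enharmonic equivalents.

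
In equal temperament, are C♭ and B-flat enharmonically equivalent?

No

Cb is pitch class 11; Bb is pitch class 10.
The pitch classes differ (11 vs. 10), so they are not enharmonic equivalents.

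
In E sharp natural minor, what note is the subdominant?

The E# natural minor scale runs E# F## G# A# B# C# D#.
Degree 4 is A#.

A#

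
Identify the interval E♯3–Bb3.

Counting letters E–F–G–A–B gives a fifth.
E#→Bb = 5 semitones, 2 narrower than the perfect fifth (7), so doubly diminished.

doubly diminished fifth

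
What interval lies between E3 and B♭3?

diminished fifth

The letter names run E→B, a span of 4 letter steps, so the interval is some kind of fifth.
E to Bb is 6 semitones. A perfect fifth is 7, so 6 makes it diminished.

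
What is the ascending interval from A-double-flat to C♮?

augmented third

The letter names run A→C, a span of 2 letter steps, so the interval is some kind of third.
Abb to C is 5 semitones. A major third is 4, so 5 makes it augmented.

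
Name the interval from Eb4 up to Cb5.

minor sixth

The letter names run E→C, a span of 5 letter steps, so the interval is some kind of sixth.
Eb to Cb is 8 semitones. A major sixth is 9, so 8 makes it minor.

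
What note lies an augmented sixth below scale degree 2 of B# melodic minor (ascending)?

E

Scale degree 2 of B# melodic minor (ascending) is C##.
An augmented sixth (10 semitones) below C## lands on the letter E, giving E.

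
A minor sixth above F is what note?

Db

A sixth above F lands on the letter D.
A minor sixth spans 8 semitones, so F moves to pitch class 1. On the letter D that is Db.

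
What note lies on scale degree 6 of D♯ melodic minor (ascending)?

Degree 6 takes the letter 5 steps above D, which is B.
In melodic minor (ascending), degree 6 sits 9 semitones above the tonic. D# + 9 semitones is pitch class 0, spelled on B as B#.

B#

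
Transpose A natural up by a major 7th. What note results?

G#

A up a major seventh is G#, so the target letter is G.
From A, a major seventh is 11 semitones up: G#.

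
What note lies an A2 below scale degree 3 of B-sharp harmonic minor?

C

Scale degree 3 of B# harmonic minor is D#.
An augmented second (3 semitones) below D# lands on the letter C, giving C.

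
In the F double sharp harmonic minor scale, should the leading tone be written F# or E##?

E##

Each scale degree takes a distinct letter name. Degree 7 of a scale on F must use the letter E.
E## and F# are enharmonically the same pitch, but only E## uses the letter E, so it is the correct spelling here.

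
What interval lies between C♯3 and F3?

diminished fourth

Counting letters C–D–E–F gives a fourth.
C#→F = 4 semitones, 1 narrower than the perfect fourth (5), so diminished.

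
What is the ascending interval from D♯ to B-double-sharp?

Counting letters D–E–F–G–A–B gives a sixth.
D#→B## = 10 semitones, 1 wider than the major sixth (9), so augmented.

augmented sixth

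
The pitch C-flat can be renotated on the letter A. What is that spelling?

A##

Cb is pitch class 11. The letter A alone is pitch class 9.
To reach pitch class 11 from A requires an offset of +2 semitones, i.e. double sharp: A##.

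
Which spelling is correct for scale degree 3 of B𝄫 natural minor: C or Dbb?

Dbb

Each scale degree takes a distinct letter name. Degree 3 of a scale on B must use the letter D.
Dbb and C are enharmonically the same pitch, but only Dbb uses the letter D, so it is the correct spelling here.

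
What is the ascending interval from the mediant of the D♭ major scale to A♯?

The mediant of Db major is F.
F up to A#: letters F→A make it a third; 5 semitones makes it augmented.

augmented third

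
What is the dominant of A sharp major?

Degree 5 takes the letter 4 steps above A, which is E.
In major, degree 5 sits 7 semitones above the tonic. A# + 7 semitones is pitch class 5, spelled on E as E#.

E#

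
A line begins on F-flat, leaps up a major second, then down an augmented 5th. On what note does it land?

Cbb

A major second up from Fb is Gb (letter G, 2 semitones up).
An augmented fifth down from Gb is Cbb (letter C, 8 semitones down).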